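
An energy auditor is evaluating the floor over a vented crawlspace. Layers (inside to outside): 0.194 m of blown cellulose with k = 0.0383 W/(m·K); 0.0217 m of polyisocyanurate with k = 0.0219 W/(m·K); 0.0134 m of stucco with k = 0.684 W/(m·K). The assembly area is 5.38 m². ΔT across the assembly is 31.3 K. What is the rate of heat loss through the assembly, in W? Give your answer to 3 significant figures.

0.194/0.0383 = 5.065
0.0217/0.0219 = 0.9909
0.0134/0.684 = 0.01959
R_total = 5.065 + 0.9909 + 0.01959 = 6.076 m²·K/W
Q = A·ΔT/R = 5.38 × 31.3 / 6.076 = 27.72 W

27.7 W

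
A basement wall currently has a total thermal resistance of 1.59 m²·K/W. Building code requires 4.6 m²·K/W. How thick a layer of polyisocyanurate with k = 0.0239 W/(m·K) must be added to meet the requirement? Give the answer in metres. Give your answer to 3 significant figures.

0.0719 m

ΔR = 4.6 − 1.59 = 3.01 m²·K/W
L = ΔR × k = 3.01 × 0.0239 = 0.07194 m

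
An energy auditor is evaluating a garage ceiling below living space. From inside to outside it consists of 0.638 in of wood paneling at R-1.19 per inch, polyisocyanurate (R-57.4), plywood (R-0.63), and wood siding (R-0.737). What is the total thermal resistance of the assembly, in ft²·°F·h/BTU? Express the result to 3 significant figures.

0.638 × 1.19 = 0.7592
R_total = 0.7592 + 57.4 + 0.63 + 0.737 = 59.53 ft²·°F·h/BTU

59.5 ft²·°F·h/BTU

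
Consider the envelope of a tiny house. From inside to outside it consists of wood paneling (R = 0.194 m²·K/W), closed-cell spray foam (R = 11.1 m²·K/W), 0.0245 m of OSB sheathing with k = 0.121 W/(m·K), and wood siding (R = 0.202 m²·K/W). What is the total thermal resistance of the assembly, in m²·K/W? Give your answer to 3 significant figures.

0.0245/0.121 = 0.2025
R_total = 0.194 + 11.1 + 0.2025 + 0.202 = 11.7 m²·K/W

11.7 m²·K/W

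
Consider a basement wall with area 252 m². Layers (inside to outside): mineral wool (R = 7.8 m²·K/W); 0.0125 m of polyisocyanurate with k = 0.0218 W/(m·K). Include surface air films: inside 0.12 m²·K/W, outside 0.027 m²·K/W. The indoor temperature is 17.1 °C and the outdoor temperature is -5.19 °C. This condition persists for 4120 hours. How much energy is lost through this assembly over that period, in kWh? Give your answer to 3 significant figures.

0.0125/0.0218 = 0.5734
R_total = 0.12 + 7.8 + 0.5734 + 0.027 = 8.52 m²·K/W
Q = 252 × (17.1 − (-5.19)) / 8.52 = 659.3 W
E = 659.3 W × 4120 h / 1000 = 2716 kWh

2720 kWh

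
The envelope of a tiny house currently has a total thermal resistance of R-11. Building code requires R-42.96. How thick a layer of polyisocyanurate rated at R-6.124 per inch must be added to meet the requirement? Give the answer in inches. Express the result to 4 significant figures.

ΔR = 42.96 − 11 = 31.96 ft²·°F·h/BTU
L = ΔR / (R/in) = 31.96/6.124 = 5.2188 in

5.219 in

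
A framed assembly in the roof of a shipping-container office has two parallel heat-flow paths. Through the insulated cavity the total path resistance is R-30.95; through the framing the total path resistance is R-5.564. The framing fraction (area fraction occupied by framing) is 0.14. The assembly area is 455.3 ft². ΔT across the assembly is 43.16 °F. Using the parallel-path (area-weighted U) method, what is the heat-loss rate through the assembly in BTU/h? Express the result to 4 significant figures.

U_eff = 0.86/30.95 + 0.14/5.564 = 0.027787 + 0.025162 = 0.052949
R_eff = 1/U_eff = 18.886 ft²·°F·h/BTU
Q = 455.3 × 43.16 / 18.886 = 1040.5 BTU/h

1040 BTU/h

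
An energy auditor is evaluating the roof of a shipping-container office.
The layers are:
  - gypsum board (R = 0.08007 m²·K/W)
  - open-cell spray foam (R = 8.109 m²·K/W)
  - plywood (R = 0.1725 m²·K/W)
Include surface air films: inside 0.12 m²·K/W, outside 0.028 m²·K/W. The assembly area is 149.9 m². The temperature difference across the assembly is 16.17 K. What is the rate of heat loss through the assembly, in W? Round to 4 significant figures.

284.8 W

R_total = 0.12 + 0.08007 + 8.109 + 0.1725 + 0.028 = 8.5096 m²·K/W
Q = A·ΔT/R = 149.9 × 16.17 / 8.5096 = 284.84 W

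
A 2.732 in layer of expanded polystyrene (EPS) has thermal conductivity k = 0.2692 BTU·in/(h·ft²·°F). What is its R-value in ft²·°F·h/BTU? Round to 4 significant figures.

R = L/k = 2.732/0.2692 = 10.149 ft²·°F·h/BTU

10.15 ft²·°F·h/BTU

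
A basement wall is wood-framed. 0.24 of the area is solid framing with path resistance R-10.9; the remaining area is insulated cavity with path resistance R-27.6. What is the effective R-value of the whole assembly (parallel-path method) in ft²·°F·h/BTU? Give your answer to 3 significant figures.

20.2 ft²·°F·h/BTU

U_eff = 0.76/27.6 + 0.24/10.9 = 0.02754 + 0.02202 = 0.04955
R_eff = 1/U_eff = 20.18 ft²·°F·h/BTU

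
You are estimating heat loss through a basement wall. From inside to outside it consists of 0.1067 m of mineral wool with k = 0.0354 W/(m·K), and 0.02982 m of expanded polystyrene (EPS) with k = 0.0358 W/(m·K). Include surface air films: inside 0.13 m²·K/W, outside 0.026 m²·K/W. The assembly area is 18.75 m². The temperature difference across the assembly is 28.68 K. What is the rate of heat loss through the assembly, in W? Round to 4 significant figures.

134.3 W

0.1067/0.0354 = 3.0141
0.02982/0.0358 = 0.83296
R_total = 0.13 + 3.0141 + 0.83296 + 0.026 = 4.0031 m²·K/W
Q = A·ΔT/R = 18.75 × 28.68 / 4.0031 = 134.33 W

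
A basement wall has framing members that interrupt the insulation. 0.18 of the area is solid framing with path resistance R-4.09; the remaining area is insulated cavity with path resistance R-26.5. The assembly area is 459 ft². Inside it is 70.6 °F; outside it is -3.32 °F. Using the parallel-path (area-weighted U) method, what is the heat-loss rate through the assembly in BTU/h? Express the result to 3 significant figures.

U_eff = 0.82/26.5 + 0.18/4.09 = 0.03094 + 0.04401 = 0.07495
R_eff = 1/U_eff = 13.34 ft²·°F·h/BTU
Q = 459 × (70.6 − (-3.32)) / 13.34 = 2543 BTU/h

2540 BTU/h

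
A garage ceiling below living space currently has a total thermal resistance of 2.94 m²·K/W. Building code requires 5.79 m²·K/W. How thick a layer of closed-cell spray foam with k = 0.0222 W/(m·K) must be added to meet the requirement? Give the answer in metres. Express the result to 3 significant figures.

0.0633 m

ΔR = 5.79 − 2.94 = 2.85 m²·K/W
L = ΔR × k = 2.85 × 0.0222 = 0.06327 m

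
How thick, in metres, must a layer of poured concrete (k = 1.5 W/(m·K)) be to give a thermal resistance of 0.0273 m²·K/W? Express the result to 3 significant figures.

L = R·k = 0.0273 × 1.5 = 0.04095 m

0.0410 m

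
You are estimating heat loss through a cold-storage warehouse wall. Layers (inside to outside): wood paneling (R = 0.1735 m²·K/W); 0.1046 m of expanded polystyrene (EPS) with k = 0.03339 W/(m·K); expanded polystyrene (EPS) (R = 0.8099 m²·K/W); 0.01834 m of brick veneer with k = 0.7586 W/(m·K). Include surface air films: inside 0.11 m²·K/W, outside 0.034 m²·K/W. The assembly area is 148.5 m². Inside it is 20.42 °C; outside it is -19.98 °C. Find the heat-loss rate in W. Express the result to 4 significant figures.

0.1046/0.03339 = 3.1327
0.01834/0.7586 = 0.024176
R_total = 0.11 + 0.1735 + 3.1327 + 0.8099 + 0.024176 + 0.034 = 4.2843 m²·K/W
Q = A·ΔT/R = 148.5 × (20.42 − (-19.98)) / 4.2843 = 1400.3 W

1400 W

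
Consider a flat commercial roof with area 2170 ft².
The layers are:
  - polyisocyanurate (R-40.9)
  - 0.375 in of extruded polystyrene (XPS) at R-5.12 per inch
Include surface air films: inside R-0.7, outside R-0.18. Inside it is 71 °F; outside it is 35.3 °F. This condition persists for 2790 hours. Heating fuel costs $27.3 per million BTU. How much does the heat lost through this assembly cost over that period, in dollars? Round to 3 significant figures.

135 dollars

0.375 × 5.12 = 1.92
R_total = 0.7 + 40.9 + 1.92 + 0.18 = 43.7 ft²·°F·h/BTU
Q = 2170 × (71 − 35.3) / 43.7 = 1773 BTU/h
E = 1773 × 2790 = 4946000 BTU
Cost = 4946000/10⁶ × 27.3 = $135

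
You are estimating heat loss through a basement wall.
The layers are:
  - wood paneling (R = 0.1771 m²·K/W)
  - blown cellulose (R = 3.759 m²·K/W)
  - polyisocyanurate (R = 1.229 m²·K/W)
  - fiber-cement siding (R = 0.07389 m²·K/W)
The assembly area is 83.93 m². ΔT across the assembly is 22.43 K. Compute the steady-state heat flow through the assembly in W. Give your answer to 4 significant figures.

R_total = 0.1771 + 3.759 + 1.229 + 0.07389 = 5.239 m²·K/W
Q = A·ΔT/R = 83.93 × 22.43 / 5.239 = 359.33 W

359.3 W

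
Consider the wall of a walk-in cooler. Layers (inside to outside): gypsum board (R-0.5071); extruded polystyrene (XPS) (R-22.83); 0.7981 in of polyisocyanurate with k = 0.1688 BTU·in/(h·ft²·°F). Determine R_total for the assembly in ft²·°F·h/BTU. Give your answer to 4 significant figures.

0.7981/0.1688 = 4.7281
R_total = 0.5071 + 22.83 + 4.7281 = 28.065 ft²·°F·h/BTU

28.07 ft²·°F·h/BTU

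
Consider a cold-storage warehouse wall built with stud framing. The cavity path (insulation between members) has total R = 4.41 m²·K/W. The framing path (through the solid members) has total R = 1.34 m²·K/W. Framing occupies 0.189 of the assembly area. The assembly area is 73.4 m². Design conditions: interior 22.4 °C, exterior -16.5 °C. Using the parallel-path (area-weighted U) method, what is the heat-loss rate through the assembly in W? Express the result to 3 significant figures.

U_eff = 0.811/4.41 + 0.189/1.34 = 0.1839 + 0.141 = 0.3249
R_eff = 1/U_eff = 3.077 m²·K/W
Q = 73.4 × (22.4 − (-16.5)) / 3.077 = 927.8 W

928 W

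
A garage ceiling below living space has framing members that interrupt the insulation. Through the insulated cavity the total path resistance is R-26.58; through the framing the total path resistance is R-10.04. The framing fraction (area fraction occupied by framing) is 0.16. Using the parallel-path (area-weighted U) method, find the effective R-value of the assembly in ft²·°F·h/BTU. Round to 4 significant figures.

U_eff = 0.84/26.58 + 0.16/10.04 = 0.031603 + 0.015936 = 0.047539
R_eff = 1/U_eff = 21.035 ft²·°F·h/BTU

21.04 ft²·°F·h/BTU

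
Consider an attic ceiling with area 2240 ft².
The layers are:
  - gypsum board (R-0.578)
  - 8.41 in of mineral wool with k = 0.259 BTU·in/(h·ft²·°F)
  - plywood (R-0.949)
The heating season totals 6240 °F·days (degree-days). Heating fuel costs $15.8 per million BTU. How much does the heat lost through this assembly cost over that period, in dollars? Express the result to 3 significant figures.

156 dollars

8.41/0.259 = 32.47
R_total = 0.578 + 32.47 + 0.949 = 34 ft²·°F·h/BTU
E = A × HDD × 24 / R = 2240 × 6240 × 24 / 34 = 9867000 BTU
Cost = 9867000/10⁶ × 15.8 = $155.9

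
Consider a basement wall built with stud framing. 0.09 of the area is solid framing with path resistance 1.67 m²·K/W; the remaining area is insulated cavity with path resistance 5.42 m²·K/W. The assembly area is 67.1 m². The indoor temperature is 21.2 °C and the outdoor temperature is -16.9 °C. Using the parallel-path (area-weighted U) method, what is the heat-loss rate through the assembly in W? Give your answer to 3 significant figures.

U_eff = 0.91/5.42 + 0.09/1.67 = 0.1679 + 0.05389 = 0.2218
R_eff = 1/U_eff = 4.509 m²·K/W
Q = 67.1 × (21.2 − (-16.9)) / 4.509 = 567 W

567 W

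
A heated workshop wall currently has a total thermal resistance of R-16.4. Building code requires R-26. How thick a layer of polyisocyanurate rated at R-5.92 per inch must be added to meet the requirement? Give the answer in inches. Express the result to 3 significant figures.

ΔR = 26 − 16.4 = 9.6 ft²·°F·h/BTU
L = ΔR / (R/in) = 9.6/5.92 = 1.622 in

1.62 in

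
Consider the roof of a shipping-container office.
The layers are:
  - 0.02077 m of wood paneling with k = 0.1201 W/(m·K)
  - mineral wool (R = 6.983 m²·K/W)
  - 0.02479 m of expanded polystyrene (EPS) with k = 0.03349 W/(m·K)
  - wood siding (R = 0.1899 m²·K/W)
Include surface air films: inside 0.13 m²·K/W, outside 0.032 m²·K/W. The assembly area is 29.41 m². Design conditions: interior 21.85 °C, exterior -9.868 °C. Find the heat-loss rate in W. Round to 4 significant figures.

0.02077/0.1201 = 0.17294
0.02479/0.03349 = 0.74022
R_total = 0.13 + 0.17294 + 6.983 + 0.74022 + 0.1899 + 0.032 = 8.2481 m²·K/W
Q = A·ΔT/R = 29.41 × (21.85 − (-9.868)) / 8.2481 = 113.1 W

113.1 W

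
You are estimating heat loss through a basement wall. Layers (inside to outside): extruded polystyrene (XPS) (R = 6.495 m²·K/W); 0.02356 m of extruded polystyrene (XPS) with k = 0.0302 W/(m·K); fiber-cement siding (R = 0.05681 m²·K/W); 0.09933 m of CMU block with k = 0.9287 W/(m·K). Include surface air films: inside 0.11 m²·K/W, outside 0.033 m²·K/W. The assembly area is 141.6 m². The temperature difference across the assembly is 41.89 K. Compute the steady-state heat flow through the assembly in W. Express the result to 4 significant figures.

0.02356/0.0302 = 0.78013
0.09933/0.9287 = 0.10696
R_total = 0.11 + 6.495 + 0.78013 + 0.05681 + 0.10696 + 0.033 = 7.5819 m²·K/W
Q = A·ΔT/R = 141.6 × 41.89 / 7.5819 = 782.34 W

782.3 W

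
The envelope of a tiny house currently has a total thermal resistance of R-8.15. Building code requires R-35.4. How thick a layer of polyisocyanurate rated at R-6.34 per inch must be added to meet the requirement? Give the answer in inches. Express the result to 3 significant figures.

4.30 in

ΔR = 35.4 − 8.15 = 27.25 ft²·°F·h/BTU
L = ΔR / (R/in) = 27.25/6.34 = 4.298 in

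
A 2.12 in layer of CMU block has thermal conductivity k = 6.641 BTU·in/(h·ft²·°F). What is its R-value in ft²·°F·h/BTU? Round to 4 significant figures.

R = L/k = 2.12/6.641 = 0.31923 ft²·°F·h/BTU

0.3192 ft²·°F·h/BTU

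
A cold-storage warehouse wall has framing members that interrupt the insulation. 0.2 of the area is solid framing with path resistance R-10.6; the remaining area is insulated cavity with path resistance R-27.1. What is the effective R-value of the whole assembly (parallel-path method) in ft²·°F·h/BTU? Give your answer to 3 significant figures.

U_eff = 0.8/27.1 + 0.2/10.6 = 0.02952 + 0.01887 = 0.04839
R_eff = 1/U_eff = 20.67 ft²·°F·h/BTU

20.7 ft²·°F·h/BTU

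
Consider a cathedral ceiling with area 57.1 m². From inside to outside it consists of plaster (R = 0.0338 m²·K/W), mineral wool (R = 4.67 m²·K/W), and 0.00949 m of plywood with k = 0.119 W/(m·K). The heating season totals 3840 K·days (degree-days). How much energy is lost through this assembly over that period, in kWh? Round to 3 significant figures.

1100 kWh

0.00949/0.119 = 0.07975
R_total = 0.0338 + 4.67 + 0.07975 = 4.784 m²·K/W
E = A × HDD × 24 / R / 1000 = 57.1 × 3840 × 24 / 4.784 / 1000 = 1100 kWh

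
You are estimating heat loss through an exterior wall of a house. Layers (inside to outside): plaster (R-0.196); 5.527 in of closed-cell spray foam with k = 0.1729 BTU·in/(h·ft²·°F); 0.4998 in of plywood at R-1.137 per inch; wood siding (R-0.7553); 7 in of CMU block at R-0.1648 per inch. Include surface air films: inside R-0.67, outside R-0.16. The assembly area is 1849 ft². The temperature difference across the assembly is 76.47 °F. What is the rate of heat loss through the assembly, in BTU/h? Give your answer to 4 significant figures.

5.527/0.1729 = 31.966
0.4998 × 1.137 = 0.56827
7 × 0.1648 = 1.1536
R_total = 0.67 + 0.196 + 31.966 + 0.56827 + 0.7553 + 1.1536 + 0.16 = 35.47 ft²·°F·h/BTU
Q = A·ΔT/R = 1849 × 76.47 / 35.47 = 3986.3 BTU/h

3986 BTU/h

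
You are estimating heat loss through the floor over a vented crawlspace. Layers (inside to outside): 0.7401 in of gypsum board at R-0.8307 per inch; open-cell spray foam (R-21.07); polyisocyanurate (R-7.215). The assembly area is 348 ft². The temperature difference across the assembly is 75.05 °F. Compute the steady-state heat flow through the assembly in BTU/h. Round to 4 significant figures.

0.7401 × 0.8307 = 0.6148
R_total = 0.6148 + 21.07 + 7.215 = 28.9 ft²·°F·h/BTU
Q = A·ΔT/R = 348 × 75.05 / 28.9 = 903.72 BTU/h

903.7 BTU/h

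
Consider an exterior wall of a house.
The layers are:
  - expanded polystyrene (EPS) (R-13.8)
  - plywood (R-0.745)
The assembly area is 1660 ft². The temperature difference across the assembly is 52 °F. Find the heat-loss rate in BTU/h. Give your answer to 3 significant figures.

5930 BTU/h

R_total = 13.8 + 0.745 = 14.54 ft²·°F·h/BTU
Q = A·ΔT/R = 1660 × 52 / 14.54 = 5935 BTU/h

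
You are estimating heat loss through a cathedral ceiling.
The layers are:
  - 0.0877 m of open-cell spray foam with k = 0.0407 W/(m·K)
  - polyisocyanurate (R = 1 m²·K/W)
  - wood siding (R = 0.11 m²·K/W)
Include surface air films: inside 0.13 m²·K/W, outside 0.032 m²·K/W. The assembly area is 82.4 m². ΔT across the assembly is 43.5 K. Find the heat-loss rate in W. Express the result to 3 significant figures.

1050 W

0.0877/0.0407 = 2.155
R_total = 0.13 + 2.155 + 1 + 0.11 + 0.032 = 3.427 m²·K/W
Q = A·ΔT/R = 82.4 × 43.5 / 3.427 = 1046 W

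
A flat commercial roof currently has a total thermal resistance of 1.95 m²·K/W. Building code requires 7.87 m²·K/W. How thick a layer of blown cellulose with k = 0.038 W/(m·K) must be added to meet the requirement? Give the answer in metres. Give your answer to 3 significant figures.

0.225 m

ΔR = 7.87 − 1.95 = 5.92 m²·K/W
L = ΔR × k = 5.92 × 0.038 = 0.225 m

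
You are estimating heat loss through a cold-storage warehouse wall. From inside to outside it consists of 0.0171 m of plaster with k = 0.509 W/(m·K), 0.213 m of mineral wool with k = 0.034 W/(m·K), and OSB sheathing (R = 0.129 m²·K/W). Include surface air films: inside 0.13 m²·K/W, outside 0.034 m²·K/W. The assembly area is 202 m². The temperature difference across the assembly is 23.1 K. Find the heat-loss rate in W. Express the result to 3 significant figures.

0.0171/0.509 = 0.0336
0.213/0.034 = 6.265
R_total = 0.13 + 0.0336 + 6.265 + 0.129 + 0.034 = 6.591 m²·K/W
Q = A·ΔT/R = 202 × 23.1 / 6.591 = 707.9 W

708 W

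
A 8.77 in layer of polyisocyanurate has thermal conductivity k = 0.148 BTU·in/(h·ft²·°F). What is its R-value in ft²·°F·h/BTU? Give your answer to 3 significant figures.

59.3 ft²·°F·h/BTU

R = L/k = 8.77/0.148 = 59.26 ft²·°F·h/BTU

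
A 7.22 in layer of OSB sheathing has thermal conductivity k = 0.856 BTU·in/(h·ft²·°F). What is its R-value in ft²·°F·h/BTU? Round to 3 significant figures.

R = L/k = 7.22/0.856 = 8.435 ft²·°F·h/BTU

8.43 ft²·°F·h/BTU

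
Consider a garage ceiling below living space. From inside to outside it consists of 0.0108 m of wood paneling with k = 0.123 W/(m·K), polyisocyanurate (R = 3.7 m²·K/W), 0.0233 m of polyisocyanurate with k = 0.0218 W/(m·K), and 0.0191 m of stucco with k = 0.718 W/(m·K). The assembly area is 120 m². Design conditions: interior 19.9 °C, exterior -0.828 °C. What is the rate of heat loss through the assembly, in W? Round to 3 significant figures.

0.0108/0.123 = 0.0878
0.0233/0.0218 = 1.069
0.0191/0.718 = 0.0266
R_total = 0.0878 + 3.7 + 1.069 + 0.0266 = 4.883 m²·K/W
Q = A·ΔT/R = 120 × (19.9 − (-0.828)) / 4.883 = 509.4 W

509 W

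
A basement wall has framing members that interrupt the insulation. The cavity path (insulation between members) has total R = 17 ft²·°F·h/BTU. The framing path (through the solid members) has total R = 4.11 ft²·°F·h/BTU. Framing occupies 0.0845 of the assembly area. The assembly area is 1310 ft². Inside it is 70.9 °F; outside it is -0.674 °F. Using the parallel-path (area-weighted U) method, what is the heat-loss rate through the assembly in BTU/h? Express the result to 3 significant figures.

6980 BTU/h

U_eff = 0.9155/17 + 0.0845/4.11 = 0.05385 + 0.02056 = 0.07441
R_eff = 1/U_eff = 13.44 ft²·°F·h/BTU
Q = 1310 × (70.9 − (-0.674)) / 13.44 = 6977 BTU/h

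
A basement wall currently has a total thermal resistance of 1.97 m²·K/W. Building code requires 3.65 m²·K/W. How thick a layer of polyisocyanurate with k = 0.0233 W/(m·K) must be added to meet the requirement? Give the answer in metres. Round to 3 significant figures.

0.0391 m

ΔR = 3.65 − 1.97 = 1.68 m²·K/W
L = ΔR × k = 1.68 × 0.0233 = 0.03914 m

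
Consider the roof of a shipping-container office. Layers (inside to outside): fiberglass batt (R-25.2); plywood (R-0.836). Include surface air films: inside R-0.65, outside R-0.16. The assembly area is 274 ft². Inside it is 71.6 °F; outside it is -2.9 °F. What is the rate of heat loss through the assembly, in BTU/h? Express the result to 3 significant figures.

R_total = 0.65 + 25.2 + 0.836 + 0.16 = 26.85 ft²·°F·h/BTU
Q = A·ΔT/R = 274 × (71.6 − (-2.9)) / 26.85 = 760.4 BTU/h

760 BTU/h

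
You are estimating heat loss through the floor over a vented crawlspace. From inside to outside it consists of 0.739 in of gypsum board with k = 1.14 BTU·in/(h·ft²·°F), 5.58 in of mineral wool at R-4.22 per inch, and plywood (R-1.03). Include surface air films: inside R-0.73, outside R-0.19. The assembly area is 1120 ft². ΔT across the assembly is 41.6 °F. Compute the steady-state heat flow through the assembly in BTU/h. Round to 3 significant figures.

1780 BTU/h

0.739/1.14 = 0.6482
5.58 × 4.22 = 23.55
R_total = 0.73 + 0.6482 + 23.55 + 1.03 + 0.19 = 26.15 ft²·°F·h/BTU
Q = A·ΔT/R = 1120 × 41.6 / 26.15 = 1782 BTU/h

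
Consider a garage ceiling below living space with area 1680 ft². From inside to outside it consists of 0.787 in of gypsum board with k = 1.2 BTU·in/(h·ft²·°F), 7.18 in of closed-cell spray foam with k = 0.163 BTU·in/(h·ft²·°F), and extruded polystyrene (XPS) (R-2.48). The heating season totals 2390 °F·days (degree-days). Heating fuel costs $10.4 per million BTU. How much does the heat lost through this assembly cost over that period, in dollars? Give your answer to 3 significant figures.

0.787/1.2 = 0.6558
7.18/0.163 = 44.05
R_total = 0.6558 + 44.05 + 2.48 = 47.18 ft²·°F·h/BTU
E = A × HDD × 24 / R = 1680 × 2390 × 24 / 47.18 = 2042000 BTU
Cost = 2042000/10⁶ × 10.4 = $21.24

21.2 dollars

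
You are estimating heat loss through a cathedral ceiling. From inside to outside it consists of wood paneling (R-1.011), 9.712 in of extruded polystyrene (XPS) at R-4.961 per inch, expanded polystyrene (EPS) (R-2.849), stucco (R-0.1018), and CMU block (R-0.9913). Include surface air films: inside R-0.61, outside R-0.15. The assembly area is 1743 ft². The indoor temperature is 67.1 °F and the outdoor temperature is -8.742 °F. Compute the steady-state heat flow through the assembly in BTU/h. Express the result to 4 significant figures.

2453 BTU/h

9.712 × 4.961 = 48.181
R_total = 0.61 + 1.011 + 48.181 + 2.849 + 0.1018 + 0.9913 + 0.15 = 53.894 ft²·°F·h/BTU
Q = A·ΔT/R = 1743 × (67.1 − (-8.742)) / 53.894 = 2452.8 BTU/h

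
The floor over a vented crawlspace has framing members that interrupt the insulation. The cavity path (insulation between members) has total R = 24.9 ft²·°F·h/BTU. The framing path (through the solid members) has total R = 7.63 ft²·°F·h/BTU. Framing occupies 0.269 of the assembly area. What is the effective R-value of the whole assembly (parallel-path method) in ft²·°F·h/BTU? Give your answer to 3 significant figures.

U_eff = 0.731/24.9 + 0.269/7.63 = 0.02936 + 0.03526 = 0.06461
R_eff = 1/U_eff = 15.48 ft²·°F·h/BTU

15.5 ft²·°F·h/BTU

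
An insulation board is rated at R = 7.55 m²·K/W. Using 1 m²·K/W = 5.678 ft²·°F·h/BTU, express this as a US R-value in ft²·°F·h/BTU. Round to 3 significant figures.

R_US = 7.55 × 5.678 = 42.87

42.9 ft²·°F·h/BTU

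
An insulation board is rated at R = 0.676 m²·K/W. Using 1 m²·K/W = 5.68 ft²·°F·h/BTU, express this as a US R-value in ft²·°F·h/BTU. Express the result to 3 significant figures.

3.84 ft²·°F·h/BTU

R_US = 0.676 × 5.68 = 3.84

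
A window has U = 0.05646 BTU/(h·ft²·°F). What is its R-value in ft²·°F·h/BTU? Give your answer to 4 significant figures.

17.71 ft²·°F·h/BTU

R = 1/U = 1/0.05646 = 17.712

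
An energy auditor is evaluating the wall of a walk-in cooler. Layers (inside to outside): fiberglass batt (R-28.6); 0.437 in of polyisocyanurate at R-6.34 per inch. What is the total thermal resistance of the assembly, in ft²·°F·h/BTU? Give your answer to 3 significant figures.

0.437 × 6.34 = 2.771
R_total = 28.6 + 2.771 = 31.37 ft²·°F·h/BTU

31.4 ft²·°F·h/BTU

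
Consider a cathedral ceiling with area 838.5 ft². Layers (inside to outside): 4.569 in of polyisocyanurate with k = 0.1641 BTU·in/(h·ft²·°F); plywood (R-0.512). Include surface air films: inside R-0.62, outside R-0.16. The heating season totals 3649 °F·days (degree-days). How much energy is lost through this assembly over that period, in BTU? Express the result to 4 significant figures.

2520000 BTU

4.569/0.1641 = 27.843
R_total = 0.62 + 27.843 + 0.512 + 0.16 = 29.135 ft²·°F·h/BTU
E = A × HDD × 24 / R = 838.5 × 3649 × 24 / 29.135 = 2520400 BTU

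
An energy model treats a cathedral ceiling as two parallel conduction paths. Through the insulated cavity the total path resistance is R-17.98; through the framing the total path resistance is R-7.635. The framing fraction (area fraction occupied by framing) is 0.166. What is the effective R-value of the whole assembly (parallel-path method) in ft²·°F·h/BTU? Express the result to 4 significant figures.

14.68 ft²·°F·h/BTU

U_eff = 0.834/17.98 + 0.166/7.635 = 0.046385 + 0.021742 = 0.068127
R_eff = 1/U_eff = 14.679 ft²·°F·h/BTU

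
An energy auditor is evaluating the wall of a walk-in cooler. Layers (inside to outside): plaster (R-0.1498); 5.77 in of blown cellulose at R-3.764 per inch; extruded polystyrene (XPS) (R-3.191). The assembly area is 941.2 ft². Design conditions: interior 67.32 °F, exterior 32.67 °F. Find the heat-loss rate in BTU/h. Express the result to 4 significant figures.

1301 BTU/h

5.77 × 3.764 = 21.718
R_total = 0.1498 + 21.718 + 3.191 = 25.059 ft²·°F·h/BTU
Q = A·ΔT/R = 941.2 × (67.32 − 32.67) / 25.059 = 1301.4 BTU/h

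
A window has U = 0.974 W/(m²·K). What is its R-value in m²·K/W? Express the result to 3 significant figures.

1.03 m²·K/W

R = 1/U = 1/0.974 = 1.027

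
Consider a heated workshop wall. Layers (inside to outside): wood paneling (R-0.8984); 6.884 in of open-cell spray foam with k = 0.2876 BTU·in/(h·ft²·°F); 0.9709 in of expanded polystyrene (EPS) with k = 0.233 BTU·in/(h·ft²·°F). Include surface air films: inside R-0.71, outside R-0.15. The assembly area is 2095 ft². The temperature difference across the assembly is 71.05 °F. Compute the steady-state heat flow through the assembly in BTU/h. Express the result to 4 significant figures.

6.884/0.2876 = 23.936
0.9709/0.233 = 4.167
R_total = 0.71 + 0.8984 + 23.936 + 4.167 + 0.15 = 29.861 ft²·°F·h/BTU
Q = A·ΔT/R = 2095 × 71.05 / 29.861 = 4984.7 BTU/h

4985 BTU/h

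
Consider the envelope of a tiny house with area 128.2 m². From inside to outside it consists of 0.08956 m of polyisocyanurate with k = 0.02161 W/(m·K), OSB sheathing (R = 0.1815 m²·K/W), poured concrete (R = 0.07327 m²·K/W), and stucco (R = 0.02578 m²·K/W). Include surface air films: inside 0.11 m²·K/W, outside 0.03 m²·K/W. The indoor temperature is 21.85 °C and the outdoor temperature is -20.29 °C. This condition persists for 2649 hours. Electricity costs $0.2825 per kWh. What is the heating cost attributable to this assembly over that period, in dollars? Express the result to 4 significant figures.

0.08956/0.02161 = 4.1444
R_total = 0.11 + 4.1444 + 0.1815 + 0.07327 + 0.02578 + 0.03 = 4.5649 m²·K/W
Q = 128.2 × (21.85 − (-20.29)) / 4.5649 = 1183.4 W
E = 1183.4 W × 2649 h / 1000 = 3135 kWh
Cost = 3135 × 0.2825 = $885.62

885.6 dollars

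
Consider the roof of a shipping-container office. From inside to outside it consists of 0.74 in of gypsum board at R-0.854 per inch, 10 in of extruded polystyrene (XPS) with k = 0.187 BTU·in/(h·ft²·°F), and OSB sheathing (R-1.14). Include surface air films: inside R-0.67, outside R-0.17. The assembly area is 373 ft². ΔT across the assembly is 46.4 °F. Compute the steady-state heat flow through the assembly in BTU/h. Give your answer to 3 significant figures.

309 BTU/h

0.74 × 0.854 = 0.632
10/0.187 = 53.48
R_total = 0.67 + 0.632 + 53.48 + 1.14 + 0.17 = 56.09 ft²·°F·h/BTU
Q = A·ΔT/R = 373 × 46.4 / 56.09 = 308.6 BTU/h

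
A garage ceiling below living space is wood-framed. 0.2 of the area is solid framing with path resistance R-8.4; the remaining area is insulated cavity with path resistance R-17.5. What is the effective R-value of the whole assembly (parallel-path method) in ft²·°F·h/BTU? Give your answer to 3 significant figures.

U_eff = 0.8/17.5 + 0.2/8.4 = 0.04571 + 0.02381 = 0.06952
R_eff = 1/U_eff = 14.38 ft²·°F·h/BTU

14.4 ft²·°F·h/BTU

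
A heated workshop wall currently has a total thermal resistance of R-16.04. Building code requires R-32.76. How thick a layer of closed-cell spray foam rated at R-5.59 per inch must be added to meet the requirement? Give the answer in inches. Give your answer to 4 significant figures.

2.991 in

ΔR = 32.76 − 16.04 = 16.72 ft²·°F·h/BTU
L = ΔR / (R/in) = 16.72/5.59 = 2.9911 in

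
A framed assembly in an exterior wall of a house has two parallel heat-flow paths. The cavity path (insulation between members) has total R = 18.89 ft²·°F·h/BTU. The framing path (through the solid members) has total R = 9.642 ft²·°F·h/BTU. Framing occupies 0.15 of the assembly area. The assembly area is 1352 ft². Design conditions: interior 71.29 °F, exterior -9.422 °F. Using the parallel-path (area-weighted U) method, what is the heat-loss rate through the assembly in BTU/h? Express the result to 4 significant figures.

U_eff = 0.85/18.89 + 0.15/9.642 = 0.044997 + 0.015557 = 0.060554
R_eff = 1/U_eff = 16.514 ft²·°F·h/BTU
Q = 1352 × (71.29 − (-9.422)) / 16.514 = 6607.8 BTU/h

6608 BTU/h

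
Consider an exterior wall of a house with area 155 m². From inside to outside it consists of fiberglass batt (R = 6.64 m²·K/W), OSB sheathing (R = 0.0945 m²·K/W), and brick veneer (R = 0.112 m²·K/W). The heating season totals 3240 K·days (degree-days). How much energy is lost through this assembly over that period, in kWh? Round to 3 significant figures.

1760 kWh

R_total = 6.64 + 0.0945 + 0.112 = 6.846 m²·K/W
E = A × HDD × 24 / R / 1000 = 155 × 3240 × 24 / 6.846 / 1000 = 1760 kWh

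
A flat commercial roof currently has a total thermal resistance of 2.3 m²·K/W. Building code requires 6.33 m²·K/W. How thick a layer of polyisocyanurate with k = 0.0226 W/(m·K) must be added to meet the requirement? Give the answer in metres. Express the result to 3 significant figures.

0.0911 m

ΔR = 6.33 − 2.3 = 4.03 m²·K/W
L = ΔR × k = 4.03 × 0.0226 = 0.09108 m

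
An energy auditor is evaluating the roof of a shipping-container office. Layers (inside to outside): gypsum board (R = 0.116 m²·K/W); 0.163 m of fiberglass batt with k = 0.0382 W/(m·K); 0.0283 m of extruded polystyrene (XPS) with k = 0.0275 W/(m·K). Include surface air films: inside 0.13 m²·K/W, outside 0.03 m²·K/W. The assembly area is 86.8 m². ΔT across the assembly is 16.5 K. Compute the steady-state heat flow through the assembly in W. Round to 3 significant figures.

0.163/0.0382 = 4.267
0.0283/0.0275 = 1.029
R_total = 0.13 + 0.116 + 4.267 + 1.029 + 0.03 = 5.572 m²·K/W
Q = A·ΔT/R = 86.8 × 16.5 / 5.572 = 257 W

257 W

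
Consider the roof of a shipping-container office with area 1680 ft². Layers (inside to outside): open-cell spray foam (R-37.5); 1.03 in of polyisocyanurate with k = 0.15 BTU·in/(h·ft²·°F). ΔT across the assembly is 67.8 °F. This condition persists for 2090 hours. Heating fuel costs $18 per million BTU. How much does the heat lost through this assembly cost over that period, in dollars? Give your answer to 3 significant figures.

96.6 dollars

1.03/0.15 = 6.867
R_total = 37.5 + 6.867 = 44.37 ft²·°F·h/BTU
Q = 1680 × 67.8 / 44.37 = 2567 BTU/h
E = 2567 × 2090 = 5366000 BTU
Cost = 5366000/10⁶ × 18 = $96.58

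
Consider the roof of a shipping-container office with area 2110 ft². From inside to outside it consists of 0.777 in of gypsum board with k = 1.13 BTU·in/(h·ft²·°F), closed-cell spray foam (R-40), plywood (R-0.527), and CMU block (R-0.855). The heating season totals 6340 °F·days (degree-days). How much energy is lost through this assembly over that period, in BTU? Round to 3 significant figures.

7630000 BTU

0.777/1.13 = 0.6876
R_total = 0.6876 + 40 + 0.527 + 0.855 = 42.07 ft²·°F·h/BTU
E = A × HDD × 24 / R = 2110 × 6340 × 24 / 42.07 = 7632000 BTU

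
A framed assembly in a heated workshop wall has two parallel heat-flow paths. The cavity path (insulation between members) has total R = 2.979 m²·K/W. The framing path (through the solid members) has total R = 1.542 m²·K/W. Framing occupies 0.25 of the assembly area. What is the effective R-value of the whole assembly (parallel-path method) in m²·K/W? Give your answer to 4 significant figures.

U_eff = 0.75/2.979 + 0.25/1.542 = 0.25176 + 0.16213 = 0.41389
R_eff = 1/U_eff = 2.4161 m²·K/W

2.416 m²·K/W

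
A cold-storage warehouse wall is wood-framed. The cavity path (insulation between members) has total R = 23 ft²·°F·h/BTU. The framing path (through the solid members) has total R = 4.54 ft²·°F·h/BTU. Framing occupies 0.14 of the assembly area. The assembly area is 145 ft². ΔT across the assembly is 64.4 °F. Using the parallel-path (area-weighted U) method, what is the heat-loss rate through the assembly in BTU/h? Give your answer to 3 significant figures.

U_eff = 0.86/23 + 0.14/4.54 = 0.03739 + 0.03084 = 0.06823
R_eff = 1/U_eff = 14.66 ft²·°F·h/BTU
Q = 145 × 64.4 / 14.66 = 637.1 BTU/h

637 BTU/h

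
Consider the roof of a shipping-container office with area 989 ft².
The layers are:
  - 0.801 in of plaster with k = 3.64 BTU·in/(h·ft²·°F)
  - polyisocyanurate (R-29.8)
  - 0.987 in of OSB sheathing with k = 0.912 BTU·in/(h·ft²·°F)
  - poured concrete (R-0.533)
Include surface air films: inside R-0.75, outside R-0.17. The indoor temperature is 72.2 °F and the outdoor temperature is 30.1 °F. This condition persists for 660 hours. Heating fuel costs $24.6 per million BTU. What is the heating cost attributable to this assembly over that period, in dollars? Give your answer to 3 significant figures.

0.801/3.64 = 0.2201
0.987/0.912 = 1.082
R_total = 0.75 + 0.2201 + 29.8 + 1.082 + 0.533 + 0.17 = 32.56 ft²·°F·h/BTU
Q = 989 × (72.2 − 30.1) / 32.56 = 1279 BTU/h
E = 1279 × 660 = 844100 BTU
Cost = 844100/10⁶ × 24.6 = $20.77

20.8 dollars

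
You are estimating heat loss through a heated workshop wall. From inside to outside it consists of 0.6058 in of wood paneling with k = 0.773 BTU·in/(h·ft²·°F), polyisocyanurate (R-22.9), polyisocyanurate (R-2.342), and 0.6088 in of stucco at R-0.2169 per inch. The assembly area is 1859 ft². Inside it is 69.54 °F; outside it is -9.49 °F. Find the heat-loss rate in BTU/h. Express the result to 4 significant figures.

0.6058/0.773 = 0.7837
0.6088 × 0.2169 = 0.13205
R_total = 0.7837 + 22.9 + 2.342 + 0.13205 = 26.158 ft²·°F·h/BTU
Q = A·ΔT/R = 1859 × (69.54 − (-9.49)) / 26.158 = 5616.6 BTU/h

5617 BTU/h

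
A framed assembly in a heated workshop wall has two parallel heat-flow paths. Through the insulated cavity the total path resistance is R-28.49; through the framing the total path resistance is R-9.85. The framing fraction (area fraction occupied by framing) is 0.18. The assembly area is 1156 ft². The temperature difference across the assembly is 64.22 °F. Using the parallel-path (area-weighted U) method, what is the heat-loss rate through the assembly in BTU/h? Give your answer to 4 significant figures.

U_eff = 0.82/28.49 + 0.18/9.85 = 0.028782 + 0.018274 = 0.047056
R_eff = 1/U_eff = 21.251 ft²·°F·h/BTU
Q = 1156 × 64.22 / 21.251 = 3493.4 BTU/h

3493 BTU/h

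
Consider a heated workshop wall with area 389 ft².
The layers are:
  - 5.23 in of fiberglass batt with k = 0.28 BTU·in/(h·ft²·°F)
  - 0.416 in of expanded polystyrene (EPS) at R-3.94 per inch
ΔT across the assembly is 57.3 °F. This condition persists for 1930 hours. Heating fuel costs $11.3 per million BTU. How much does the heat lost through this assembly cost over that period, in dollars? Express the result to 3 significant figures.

23.9 dollars

5.23/0.28 = 18.68
0.416 × 3.94 = 1.639
R_total = 18.68 + 1.639 = 20.32 ft²·°F·h/BTU
Q = 389 × 57.3 / 20.32 = 1097 BTU/h
E = 1097 × 1930 = 2117000 BTU
Cost = 2117000/10⁶ × 11.3 = $23.93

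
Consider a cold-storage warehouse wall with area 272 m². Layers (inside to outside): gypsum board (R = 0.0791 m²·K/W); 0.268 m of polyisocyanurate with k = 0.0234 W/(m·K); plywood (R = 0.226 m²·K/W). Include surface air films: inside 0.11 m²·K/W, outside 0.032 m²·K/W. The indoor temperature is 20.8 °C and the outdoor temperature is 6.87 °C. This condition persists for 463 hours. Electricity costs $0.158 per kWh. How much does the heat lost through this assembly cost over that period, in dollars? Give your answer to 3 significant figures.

0.268/0.0234 = 11.45
R_total = 0.11 + 0.0791 + 11.45 + 0.226 + 0.032 = 11.9 m²·K/W
Q = 272 × (20.8 − 6.87) / 11.9 = 318.4 W
E = 318.4 W × 463 h / 1000 = 147.4 kWh
Cost = 147.4 × 0.158 = $23.29

23.3 dollars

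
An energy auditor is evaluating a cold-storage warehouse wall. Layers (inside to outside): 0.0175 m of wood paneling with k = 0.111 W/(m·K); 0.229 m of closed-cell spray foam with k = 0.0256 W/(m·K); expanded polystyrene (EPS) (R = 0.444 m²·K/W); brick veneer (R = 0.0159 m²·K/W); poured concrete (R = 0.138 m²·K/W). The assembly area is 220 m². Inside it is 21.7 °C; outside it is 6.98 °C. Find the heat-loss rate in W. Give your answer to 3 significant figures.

0.0175/0.111 = 0.1577
0.229/0.0256 = 8.945
R_total = 0.1577 + 8.945 + 0.444 + 0.0159 + 0.138 = 9.701 m²·K/W
Q = A·ΔT/R = 220 × (21.7 − 6.98) / 9.701 = 333.8 W

334 W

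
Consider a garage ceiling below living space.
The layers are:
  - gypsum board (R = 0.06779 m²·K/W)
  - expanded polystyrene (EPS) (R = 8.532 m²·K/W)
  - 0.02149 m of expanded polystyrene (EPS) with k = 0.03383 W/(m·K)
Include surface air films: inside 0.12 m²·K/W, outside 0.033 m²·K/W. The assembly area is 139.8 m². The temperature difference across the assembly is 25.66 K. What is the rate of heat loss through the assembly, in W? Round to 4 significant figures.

0.02149/0.03383 = 0.63523
R_total = 0.12 + 0.06779 + 8.532 + 0.63523 + 0.033 = 9.388 m²·K/W
Q = A·ΔT/R = 139.8 × 25.66 / 9.388 = 382.11 W

382.1 W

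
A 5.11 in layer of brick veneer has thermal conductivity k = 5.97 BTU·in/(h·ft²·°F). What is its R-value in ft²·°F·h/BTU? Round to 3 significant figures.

R = L/k = 5.11/5.97 = 0.8559 ft²·°F·h/BTU

0.856 ft²·°F·h/BTU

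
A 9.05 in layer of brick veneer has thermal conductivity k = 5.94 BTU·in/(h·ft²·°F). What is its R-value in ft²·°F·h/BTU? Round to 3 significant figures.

1.52 ft²·°F·h/BTU

R = L/k = 9.05/5.94 = 1.524 ft²·°F·h/BTU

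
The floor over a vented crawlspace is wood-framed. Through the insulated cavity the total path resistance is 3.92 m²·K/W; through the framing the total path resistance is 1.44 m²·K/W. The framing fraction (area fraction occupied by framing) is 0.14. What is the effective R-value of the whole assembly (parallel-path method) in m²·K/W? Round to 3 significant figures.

3.16 m²·K/W

U_eff = 0.86/3.92 + 0.14/1.44 = 0.2194 + 0.09722 = 0.3166
R_eff = 1/U_eff = 3.158 m²·K/W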